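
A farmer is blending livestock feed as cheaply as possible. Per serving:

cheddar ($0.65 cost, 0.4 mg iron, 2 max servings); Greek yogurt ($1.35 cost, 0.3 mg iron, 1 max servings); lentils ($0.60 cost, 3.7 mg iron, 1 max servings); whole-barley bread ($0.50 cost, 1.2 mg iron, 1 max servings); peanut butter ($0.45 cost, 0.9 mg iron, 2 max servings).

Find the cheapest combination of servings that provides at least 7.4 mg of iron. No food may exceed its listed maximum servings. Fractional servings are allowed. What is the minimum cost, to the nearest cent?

Cost per mg of iron: lentils $0.1622, whole-barley bread $0.4167, peanut butter $0.5000, cheddar $1.6250, Greek yogurt $4.5000.
Take 1 serving of lentils: +3.7 mg iron for $0.60 (total $0.60, still need 3.7 mg).
Take 1 serving of whole-barley bread: +1.2 mg iron for $0.50 (total $1.10, still need 2.5 mg).
Take 2 servings of peanut butter: +1.8 mg iron for $0.90 (total $2.00, still need 0.7 mg).
Take 1.75 servings of cheddar: +0.7 mg iron for $1.14 (total $3.14, still need 0.0 mg).
Greedy by cheapest-per-mg is optimal for a single linear constraint, so the minimum cost is $3.14.

$3.14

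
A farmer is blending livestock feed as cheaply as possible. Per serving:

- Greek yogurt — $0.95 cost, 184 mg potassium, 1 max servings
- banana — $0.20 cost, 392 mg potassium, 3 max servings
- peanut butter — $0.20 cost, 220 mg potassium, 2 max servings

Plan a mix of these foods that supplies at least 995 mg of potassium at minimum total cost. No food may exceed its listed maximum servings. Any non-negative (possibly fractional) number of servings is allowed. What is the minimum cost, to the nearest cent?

Cost per mg of potassium: banana $0.0005, peanut butter $0.0009, Greek yogurt $0.0052.
Take 2.538 servings of banana: +995.0 mg potassium for $0.51 (total $0.51, still need 0.0 mg).
Greedy by cheapest-per-mg is optimal for a single linear constraint, so the minimum cost is $0.51.

$0.51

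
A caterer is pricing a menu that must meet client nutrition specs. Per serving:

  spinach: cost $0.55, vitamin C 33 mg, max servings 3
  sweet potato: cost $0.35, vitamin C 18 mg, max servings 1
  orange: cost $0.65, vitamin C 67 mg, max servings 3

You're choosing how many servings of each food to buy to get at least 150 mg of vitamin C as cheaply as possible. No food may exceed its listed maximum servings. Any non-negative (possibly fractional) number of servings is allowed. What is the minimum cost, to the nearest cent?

$1.46

Cost per mg of vitamin C: orange $0.0097, spinach $0.0167, sweet potato $0.0194.
Take 2.239 servings of orange: +150.0 mg vitamin C for $1.46 (total $1.46, still need 0.0 mg).
Filling from the cheapest source first is optimal under one linear minimum: $1.46.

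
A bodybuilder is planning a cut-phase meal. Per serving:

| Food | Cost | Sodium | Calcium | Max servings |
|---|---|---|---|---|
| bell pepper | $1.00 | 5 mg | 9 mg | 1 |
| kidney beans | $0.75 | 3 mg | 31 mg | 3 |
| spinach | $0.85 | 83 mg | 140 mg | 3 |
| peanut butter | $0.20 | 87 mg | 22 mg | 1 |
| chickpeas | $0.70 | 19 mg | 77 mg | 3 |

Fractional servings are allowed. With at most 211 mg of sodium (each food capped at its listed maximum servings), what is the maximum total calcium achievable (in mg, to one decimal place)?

569.1 mg

Calcium per mg sodium: kidney beans 10.33, chickpeas 4.053, bell pepper 1.8, spinach 1.687, peanut butter 0.2529.
Take 3 servings of kidney beans: uses 9 mg sodium, +93.0 mg calcium (running total 93.0 mg).
Take 3 servings of chickpeas: uses 57 mg sodium, +231.0 mg calcium (running total 324.0 mg).
Take 1 serving of bell pepper: uses 5 mg sodium, +9.0 mg calcium (running total 333.0 mg).
Take 1.687 servings of spinach: uses 140 mg sodium, +236.1 mg calcium (running total 569.1 mg).
Greedy by best ratio exhausts the sodium allowance optimally: 569.1 mg.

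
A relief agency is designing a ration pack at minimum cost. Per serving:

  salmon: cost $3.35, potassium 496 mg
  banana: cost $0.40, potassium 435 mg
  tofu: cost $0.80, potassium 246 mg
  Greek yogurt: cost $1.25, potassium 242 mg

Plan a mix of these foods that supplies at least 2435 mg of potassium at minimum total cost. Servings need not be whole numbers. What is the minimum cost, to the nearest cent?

$2.24

Cost per mg of potassium: banana $0.0009, tofu $0.0033, Greek yogurt $0.0052, salmon $0.0068.
With no serving limits, use only banana: 2435 mg / 435 mg = 5.598 servings × $0.40 = $2.24.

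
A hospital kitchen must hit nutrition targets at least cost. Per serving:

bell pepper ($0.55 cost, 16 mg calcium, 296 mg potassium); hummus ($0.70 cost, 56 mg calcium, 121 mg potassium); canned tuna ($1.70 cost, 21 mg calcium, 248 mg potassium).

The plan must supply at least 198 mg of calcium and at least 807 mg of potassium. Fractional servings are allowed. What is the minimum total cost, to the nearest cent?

With two linear requirements the optimum uses one or two foods; enumerate the corners.
bell pepper only: max(198/16, 807/296) = 12.38 servings → $6.81.
hummus only: max(198/56, 807/121) = 6.669 servings → $4.67.
canned tuna only: max(198/21, 807/248) = 9.429 servings → $16.03.
bell pepper + hummus with both tight: 1.45 servings and 3.121 servings → $2.98.
bell pepper + canned tuna with both targets exact would need a negative amount; discard.
hummus + canned tuna with both tight: 2.834 servings and 1.871 servings → $5.17.
The minimum over all feasible corners is $2.98.

$2.98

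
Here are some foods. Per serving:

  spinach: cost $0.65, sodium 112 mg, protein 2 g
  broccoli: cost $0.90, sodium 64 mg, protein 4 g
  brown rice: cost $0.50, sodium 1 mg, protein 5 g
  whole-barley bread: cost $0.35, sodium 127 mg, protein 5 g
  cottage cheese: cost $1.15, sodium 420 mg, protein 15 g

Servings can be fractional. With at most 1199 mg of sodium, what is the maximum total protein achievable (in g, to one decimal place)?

Protein per mg sodium: brown rice 5, broccoli 0.0625, whole-barley bread 0.03937, cottage cheese 0.03571, spinach 0.01786.
With no serving limits, spend the whole sodium allowance on brown rice: 1199 mg / 1 mg × 5 g = 5995.0 g.

5995.0 g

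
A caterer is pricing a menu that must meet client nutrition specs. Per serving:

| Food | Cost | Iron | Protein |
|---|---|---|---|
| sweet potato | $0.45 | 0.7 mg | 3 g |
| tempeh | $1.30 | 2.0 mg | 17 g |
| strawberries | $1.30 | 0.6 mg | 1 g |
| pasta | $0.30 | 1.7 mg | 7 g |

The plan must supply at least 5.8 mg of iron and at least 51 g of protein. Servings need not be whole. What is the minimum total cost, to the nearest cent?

sweet potato only: max(5.8/0.7, 51/3) = 17 servings → $7.65.
tempeh only: max(5.8/2.0, 51/17) = 3 servings → $3.90.
strawberries only: max(5.8/0.6, 51/1) = 51 servings → $66.30.
pasta only: max(5.8/1.7, 51/7) = 7.286 servings → $2.19.
sweet potato + tempeh: intersection lies outside the first quadrant.
sweet potato + strawberries with both targets exact would need a negative amount; discard.
sweet potato + pasta: intersection lies outside the first quadrant.
tempeh + strawberries: intersection lies outside the first quadrant.
tempeh + pasta: intersection lies outside the first quadrant.
strawberries + pasta: the both-tight solution has a negative serving — not a feasible corner.
Cheapest feasible corner: $2.19.

$2.19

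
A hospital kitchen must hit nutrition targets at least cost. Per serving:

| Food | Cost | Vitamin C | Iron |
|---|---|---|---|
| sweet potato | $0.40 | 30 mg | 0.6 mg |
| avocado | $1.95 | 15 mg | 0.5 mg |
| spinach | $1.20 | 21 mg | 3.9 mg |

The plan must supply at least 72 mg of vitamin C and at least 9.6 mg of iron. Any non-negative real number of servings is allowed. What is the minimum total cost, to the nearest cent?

$3.12

With two linear requirements the optimum uses one or two foods; enumerate the corners.
sweet potato only: max(72/30, 9.6/0.6) = 16 servings → $6.40.
avocado only: max(72/15, 9.6/0.5) = 19.2 servings → $37.44.
spinach only: max(72/21, 9.6/3.9) = 3.429 servings → $4.11.
sweet potato + avocado with both targets exact would need a negative amount; discard.
sweet potato + spinach with both tight: 0.7586 servings and 2.345 servings → $3.12.
avocado + spinach with both tight: 1.65 servings and 2.25 servings → $5.92.
Cheapest feasible corner: $3.12.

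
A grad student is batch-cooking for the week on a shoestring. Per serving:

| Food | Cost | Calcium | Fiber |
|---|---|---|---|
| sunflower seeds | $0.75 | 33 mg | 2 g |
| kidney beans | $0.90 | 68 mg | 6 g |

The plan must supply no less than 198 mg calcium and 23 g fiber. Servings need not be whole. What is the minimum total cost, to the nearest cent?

$3.45

A basic optimal solution has at most two foods positive. Try each food alone and each pair with both targets met exactly.
sunflower seeds only: max(198/33, 23/2) = 11.5 servings → $8.62.
kidney beans only: max(198/68, 23/6) = 3.833 servings → $3.45.
sunflower seeds + kidney beans: intersection lies outside the first quadrant.
The minimum over all feasible corners is $3.45.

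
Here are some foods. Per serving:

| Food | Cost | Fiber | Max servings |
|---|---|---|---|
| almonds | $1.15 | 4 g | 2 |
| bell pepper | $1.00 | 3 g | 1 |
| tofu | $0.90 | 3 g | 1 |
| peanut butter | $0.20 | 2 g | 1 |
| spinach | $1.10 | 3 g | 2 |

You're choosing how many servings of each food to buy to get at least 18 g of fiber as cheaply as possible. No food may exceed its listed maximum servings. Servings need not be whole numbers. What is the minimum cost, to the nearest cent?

Cost per g of fiber: peanut butter $0.1000, almonds $0.2875, tofu $0.3000, bell pepper $0.3333, spinach $0.3667.
Take 1 serving of peanut butter: +2.0 g fiber for $0.20 (total $0.20, still need 16.0 g).
Take 2 servings of almonds: +8.0 g fiber for $2.30 (total $2.50, still need 8.0 g).
Take 1 serving of tofu: +3.0 g fiber for $0.90 (total $3.40, still need 5.0 g).
Take 1 serving of bell pepper: +3.0 g fiber for $1.00 (total $4.40, still need 2.0 g).
Take 0.6667 servings of spinach: +2.0 g fiber for $0.73 (total $5.13, still need 0.0 g).
Greedy by cheapest-per-g is optimal for a single linear constraint, so the minimum cost is $5.13.

$5.13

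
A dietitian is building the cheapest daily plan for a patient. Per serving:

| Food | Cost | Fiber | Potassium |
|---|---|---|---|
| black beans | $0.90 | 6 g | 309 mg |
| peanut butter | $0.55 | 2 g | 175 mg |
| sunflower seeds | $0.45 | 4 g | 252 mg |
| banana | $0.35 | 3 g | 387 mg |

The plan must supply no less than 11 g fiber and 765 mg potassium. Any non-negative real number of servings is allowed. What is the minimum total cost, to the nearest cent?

$1.24

This is a tiny linear program; its minimum lies at a vertex of the feasible set. List the vertices and price them.
black beans only: max(11/6, 765/309) = 2.476 servings → $2.23.
peanut butter only: max(11/2, 765/175) = 5.5 servings → $3.02.
sunflower seeds only: max(11/4, 765/252) = 3.036 servings → $1.37.
banana only: max(11/3, 765/387) = 3.667 servings → $1.28.
black beans + peanut butter with both tight: 0.9144 servings and 2.757 servings → $2.34.
black beans + sunflower seeds with both targets exact would need a negative amount; discard.
black beans + banana with both tight: 1.406 servings and 0.8538 servings → $1.56.
peanut butter + sunflower seeds with both tight: 1.469 servings and 2.015 servings → $1.72.
peanut butter + banana: the both-tight solution has a negative serving — not a feasible corner.
sunflower seeds + banana with both tight: 2.477 servings and 0.3636 servings → $1.24.
The minimum over all feasible corners is $1.24.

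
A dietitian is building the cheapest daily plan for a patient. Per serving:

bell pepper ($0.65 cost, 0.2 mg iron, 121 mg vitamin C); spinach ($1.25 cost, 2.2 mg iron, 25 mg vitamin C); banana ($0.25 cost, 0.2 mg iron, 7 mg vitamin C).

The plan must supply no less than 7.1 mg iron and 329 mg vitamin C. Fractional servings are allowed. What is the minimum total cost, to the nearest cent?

A basic optimal solution has at most two foods positive. Try each food alone and each pair with both targets met exactly.
bell pepper only: max(7.1/0.2, 329/121) = 35.5 servings → $23.07.
spinach only: max(7.1/2.2, 329/25) = 13.16 servings → $16.45.
banana only: max(7.1/0.2, 329/7) = 47 servings → $11.75.
bell pepper + spinach with both tight: 2.092 servings and 3.037 servings → $5.16.
bell pepper + banana with both tight: 0.7061 servings and 34.79 servings → $9.16.
spinach + banana with both targets exact would need a negative amount; discard.
So the least-cost plan costs $5.16.

$5.16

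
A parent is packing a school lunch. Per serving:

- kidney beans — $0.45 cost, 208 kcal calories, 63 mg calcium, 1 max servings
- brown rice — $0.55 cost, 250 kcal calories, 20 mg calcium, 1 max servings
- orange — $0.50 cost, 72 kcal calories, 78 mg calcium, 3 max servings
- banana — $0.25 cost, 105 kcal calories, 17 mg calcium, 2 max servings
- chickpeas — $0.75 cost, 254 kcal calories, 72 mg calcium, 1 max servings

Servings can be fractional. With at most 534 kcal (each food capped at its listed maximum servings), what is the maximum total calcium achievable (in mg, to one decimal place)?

328.2 mg

Calcium per kcal: orange 1.083, kidney beans 0.3029, chickpeas 0.2835, banana 0.1619, brown rice 0.08.
Take 3 servings of orange: uses 216 kcal, +234.0 mg calcium (running total 234.0 mg).
Take 1 serving of kidney beans: uses 208 kcal, +63.0 mg calcium (running total 297.0 mg).
Take 0.4331 servings of chickpeas: uses 110 kcal, +31.2 mg calcium (running total 328.2 mg).
Filling greedily by calcium-per-kcal is optimal for one linear limit, giving 328.2 mg.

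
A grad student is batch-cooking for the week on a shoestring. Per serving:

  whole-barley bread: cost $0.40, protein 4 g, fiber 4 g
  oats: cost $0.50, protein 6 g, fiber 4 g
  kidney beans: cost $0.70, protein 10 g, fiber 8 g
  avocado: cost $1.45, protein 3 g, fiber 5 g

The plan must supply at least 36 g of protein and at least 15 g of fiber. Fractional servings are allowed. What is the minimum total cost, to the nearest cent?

Minimising a linear cost over {protein ≥ 36, fiber ≥ 15, servings ≥ 0} — the optimum is at a vertex, using one or two foods.
whole-barley bread only: max(36/4, 15/4) = 9 servings → $3.60.
oats only: max(36/6, 15/4) = 6 servings → $3.00.
kidney beans only: max(36/10, 15/8) = 3.6 servings → $2.52.
avocado only: max(36/3, 15/5) = 12 servings → $17.40.
whole-barley bread + oats: the both-tight solution has a negative serving — not a feasible corner.
whole-barley bread + kidney beans: the both-tight solution has a negative serving — not a feasible corner.
whole-barley bread + avocado: intersection lies outside the first quadrant.
oats + kidney beans: intersection lies outside the first quadrant.
oats + avocado: the both-tight solution has a negative serving — not a feasible corner.
kidney beans + avocado: intersection lies outside the first quadrant.
The minimum over all feasible corners is $2.52.

$2.52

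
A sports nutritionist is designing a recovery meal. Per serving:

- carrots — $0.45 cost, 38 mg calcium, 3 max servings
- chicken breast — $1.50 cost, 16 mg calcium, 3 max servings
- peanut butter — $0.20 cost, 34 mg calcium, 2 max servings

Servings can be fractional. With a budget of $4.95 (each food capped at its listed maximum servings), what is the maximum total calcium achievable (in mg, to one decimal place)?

Calcium per dollar: peanut butter 170, carrots 84.44, chicken breast 10.67.
Take 2 servings of peanut butter: spends $0.40, +68.0 mg calcium (running total 68.0 mg).
Take 3 servings of carrots: spends $1.35, +114.0 mg calcium (running total 182.0 mg).
Take 2.133 servings of chicken breast: spends $3.20, +34.1 mg calcium (running total 216.1 mg).
Greedy by best ratio exhausts the cost allowance optimally: 216.1 mg.

216.1 mg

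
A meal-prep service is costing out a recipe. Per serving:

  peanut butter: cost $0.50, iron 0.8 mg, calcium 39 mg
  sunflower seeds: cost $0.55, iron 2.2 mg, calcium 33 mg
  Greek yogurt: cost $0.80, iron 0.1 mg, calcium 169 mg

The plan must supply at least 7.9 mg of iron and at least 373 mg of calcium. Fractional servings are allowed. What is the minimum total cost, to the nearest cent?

$3.15

The cheapest plan sits at a corner of the feasible region — with two constraints it uses at most two foods.
peanut butter only: max(7.9/0.8, 373/39) = 9.875 servings → $4.94.
sunflower seeds only: max(7.9/2.2, 373/33) = 11.3 servings → $6.22.
Greek yogurt only: max(7.9/0.1, 373/169) = 79 servings → $63.20.
peanut butter + sunflower seeds with both tight: 9.426 servings and 0.1633 servings → $4.80.
peanut butter + Greek yogurt: the both-tight solution has a negative serving — not a feasible corner.
sunflower seeds + Greek yogurt with both tight: 3.522 servings and 1.519 servings → $3.15.
Cheapest feasible corner: $3.15.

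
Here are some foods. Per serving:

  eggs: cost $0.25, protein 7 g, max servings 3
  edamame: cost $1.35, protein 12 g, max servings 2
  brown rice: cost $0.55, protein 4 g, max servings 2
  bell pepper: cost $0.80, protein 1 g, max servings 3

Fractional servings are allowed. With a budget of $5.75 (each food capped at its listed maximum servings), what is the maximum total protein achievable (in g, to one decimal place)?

54.5 g

Protein per dollar: eggs 28, edamame 8.889, brown rice 7.273, bell pepper 1.25.
Take 3 servings of eggs: spends $0.75, +21.0 g protein (running total 21.0 g).
Take 2 servings of edamame: spends $2.70, +24.0 g protein (running total 45.0 g).
Take 2 servings of brown rice: spends $1.10, +8.0 g protein (running total 53.0 g).
Take 1.5 servings of bell pepper: spends $1.20, +1.5 g protein (running total 54.5 g).
Filling greedily by protein-per-dollar is optimal for one linear limit, giving 54.5 g.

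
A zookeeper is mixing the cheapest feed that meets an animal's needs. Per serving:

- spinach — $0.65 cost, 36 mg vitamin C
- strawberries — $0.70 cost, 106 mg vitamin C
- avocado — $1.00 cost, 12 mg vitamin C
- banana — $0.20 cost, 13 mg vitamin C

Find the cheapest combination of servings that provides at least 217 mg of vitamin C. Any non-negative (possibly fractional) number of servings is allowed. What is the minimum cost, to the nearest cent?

Cost per mg of vitamin C: strawberries $0.0066, banana $0.0154, spinach $0.0181, avocado $0.0833.
With no serving limits, use only strawberries: 217 mg / 106 mg = 2.047 servings × $0.70 = $1.43.

$1.43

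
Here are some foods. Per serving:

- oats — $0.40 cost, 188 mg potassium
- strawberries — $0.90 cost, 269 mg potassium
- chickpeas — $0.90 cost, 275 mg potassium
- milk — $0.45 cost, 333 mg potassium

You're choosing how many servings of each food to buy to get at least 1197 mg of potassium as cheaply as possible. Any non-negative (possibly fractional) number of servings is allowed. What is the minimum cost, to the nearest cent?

$1.62

Cost per mg of potassium: milk $0.0014, oats $0.0021, chickpeas $0.0033, strawberries $0.0033.
With no serving limits, use only milk: 1197 mg / 333 mg = 3.595 servings × $0.45 = $1.62.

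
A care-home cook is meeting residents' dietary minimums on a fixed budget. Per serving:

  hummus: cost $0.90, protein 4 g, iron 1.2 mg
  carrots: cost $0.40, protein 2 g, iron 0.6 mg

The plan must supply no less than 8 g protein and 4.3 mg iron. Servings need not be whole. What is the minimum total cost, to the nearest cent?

hummus only: max(8/4, 4.3/1.2) = 3.583 servings → $3.23.
carrots only: max(8/2, 4.3/0.6) = 7.167 servings → $2.87.
hummus + carrots (both tight): parallel constraints — no distinct corner.
So the least-cost plan costs $2.87.

$2.87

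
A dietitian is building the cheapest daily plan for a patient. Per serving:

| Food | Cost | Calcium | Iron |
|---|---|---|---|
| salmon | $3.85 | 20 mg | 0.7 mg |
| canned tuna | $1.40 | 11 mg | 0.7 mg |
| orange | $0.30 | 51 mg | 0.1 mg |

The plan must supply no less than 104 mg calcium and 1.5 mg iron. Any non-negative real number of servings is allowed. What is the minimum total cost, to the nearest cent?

The cheapest plan sits at a corner of the feasible region — with two constraints it uses at most two foods.
salmon only: max(104/20, 1.5/0.7) = 5.2 servings → $20.02.
canned tuna only: max(104/11, 1.5/0.7) = 9.455 servings → $13.24.
orange only: max(104/51, 1.5/0.1) = 15 servings → $4.50.
salmon + canned tuna: intersection lies outside the first quadrant.
salmon + orange with both tight: 1.961 servings and 1.27 servings → $7.93.
canned tuna + orange with both tight: 1.91 servings and 1.627 servings → $3.16.
Cheapest feasible corner: $3.16.

$3.16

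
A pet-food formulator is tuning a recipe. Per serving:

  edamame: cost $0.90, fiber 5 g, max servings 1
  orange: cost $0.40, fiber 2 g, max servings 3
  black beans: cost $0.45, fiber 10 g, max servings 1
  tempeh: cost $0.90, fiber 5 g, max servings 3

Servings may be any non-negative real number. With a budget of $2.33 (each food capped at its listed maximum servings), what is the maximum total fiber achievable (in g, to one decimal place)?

20.4 g

Fiber per dollar: black beans 22.22, edamame 5.556, tempeh 5.556, orange 5.
Take 1 serving of black beans: spends $0.45, +10.0 g fiber (running total 10.0 g).
Take 1 serving of edamame: spends $0.90, +5.0 g fiber (running total 15.0 g).
Take 1.089 servings of tempeh: spends $0.98, +5.4 g fiber (running total 20.4 g).
Greedy by best ratio exhausts the cost allowance optimally: 20.4 g.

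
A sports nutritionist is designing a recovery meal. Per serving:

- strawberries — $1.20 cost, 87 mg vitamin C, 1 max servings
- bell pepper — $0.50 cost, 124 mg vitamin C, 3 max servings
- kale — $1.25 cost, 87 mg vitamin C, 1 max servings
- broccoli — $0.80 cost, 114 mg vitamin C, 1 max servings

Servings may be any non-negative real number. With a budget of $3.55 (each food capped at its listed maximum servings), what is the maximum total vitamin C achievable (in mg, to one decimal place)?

576.5 mg

Vitamin C per dollar: bell pepper 248, broccoli 142.5, strawberries 72.5, kale 69.6.
Take 3 servings of bell pepper: spends $1.50, +372.0 mg vitamin C (running total 372.0 mg).
Take 1 serving of broccoli: spends $0.80, +114.0 mg vitamin C (running total 486.0 mg).
Take 1 serving of strawberries: spends $1.20, +87.0 mg vitamin C (running total 573.0 mg).
Take 0.04 servings of kale: spends $0.05, +3.5 mg vitamin C (running total 576.5 mg).
Filling greedily by vitamin C-per-dollar is optimal for one linear limit, giving 576.5 mg.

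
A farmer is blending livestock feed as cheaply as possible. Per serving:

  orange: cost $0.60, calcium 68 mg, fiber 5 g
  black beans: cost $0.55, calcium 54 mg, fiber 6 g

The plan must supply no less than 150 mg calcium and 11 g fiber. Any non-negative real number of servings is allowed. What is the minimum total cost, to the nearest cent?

$1.32

Minimising a linear cost over {calcium ≥ 150, fiber ≥ 11, servings ≥ 0} — the optimum is at a vertex, using one or two foods.
orange only: max(150/68, 11/5) = 2.206 servings → $1.32.
black beans only: max(150/54, 11/6) = 2.778 servings → $1.53.
orange + black beans: intersection lies outside the first quadrant.
So the least-cost plan costs $1.32.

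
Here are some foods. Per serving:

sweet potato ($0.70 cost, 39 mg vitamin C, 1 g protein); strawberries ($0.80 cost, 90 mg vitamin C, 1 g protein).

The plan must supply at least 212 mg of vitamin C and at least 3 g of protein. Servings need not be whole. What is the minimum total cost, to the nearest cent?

$2.29

An LP optimum is at a vertex; with two nutrient constraints at most two foods are used. Check each candidate.
sweet potato only: max(212/39, 3/1) = 5.436 servings → $3.81.
strawberries only: max(212/90, 3/1) = 3 servings → $2.40.
sweet potato + strawberries with both tight: 1.137 servings and 1.863 servings → $2.29.
Cheapest feasible corner: $2.29.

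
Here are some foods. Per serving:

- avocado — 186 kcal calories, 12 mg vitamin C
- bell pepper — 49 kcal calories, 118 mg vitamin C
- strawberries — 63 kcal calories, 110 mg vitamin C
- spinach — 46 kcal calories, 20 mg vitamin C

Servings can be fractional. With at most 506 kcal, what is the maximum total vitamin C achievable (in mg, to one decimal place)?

1218.5 mg

Vitamin C per kcal: bell pepper 2.408, strawberries 1.746, spinach 0.4348, avocado 0.06452.
With no serving limits, spend the whole calories allowance on bell pepper: 506 kcal / 49 kcal × 118 mg = 1218.5 mg.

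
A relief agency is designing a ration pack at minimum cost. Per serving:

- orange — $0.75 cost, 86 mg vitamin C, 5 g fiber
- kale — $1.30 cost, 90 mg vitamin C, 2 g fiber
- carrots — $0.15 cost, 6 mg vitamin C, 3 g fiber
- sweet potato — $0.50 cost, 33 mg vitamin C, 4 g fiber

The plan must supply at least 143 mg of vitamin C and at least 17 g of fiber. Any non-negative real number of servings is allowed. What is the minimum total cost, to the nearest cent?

orange only: max(143/86, 17/5) = 3.4 servings → $2.55.
kale only: max(143/90, 17/2) = 8.5 servings → $11.05.
carrots only: max(143/6, 17/3) = 23.83 servings → $3.58.
sweet potato only: max(143/33, 17/4) = 4.333 servings → $2.17.
orange + kale with both targets exact would need a negative amount; discard.
orange + carrots with both tight: 1.434 servings and 3.276 servings → $1.57.
orange + sweet potato with both tight: 0.06145 servings and 4.173 servings → $2.13.
kale + carrots with both tight: 1.267 servings and 4.822 servings → $2.37.
kale + sweet potato with both tight: 0.03741 servings and 4.231 servings → $2.16.
carrots + sweet potato: intersection lies outside the first quadrant.
The minimum over all feasible corners is $1.57.

$1.57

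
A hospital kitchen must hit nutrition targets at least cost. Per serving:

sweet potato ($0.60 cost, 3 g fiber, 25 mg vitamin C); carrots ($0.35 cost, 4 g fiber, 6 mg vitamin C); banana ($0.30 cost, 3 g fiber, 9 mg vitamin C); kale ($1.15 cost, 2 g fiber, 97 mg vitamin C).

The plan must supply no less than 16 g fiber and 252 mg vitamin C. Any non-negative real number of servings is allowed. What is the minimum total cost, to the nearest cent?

Compare the cost at each extreme point of the feasible region.
sweet potato only: max(16/3, 252/25) = 10.08 servings → $6.05.
carrots only: max(16/4, 252/6) = 42 servings → $14.70.
banana only: max(16/3, 252/9) = 28 servings → $8.40.
kale only: max(16/2, 252/97) = 8 servings → $9.20.
sweet potato + carrots: intersection lies outside the first quadrant.
sweet potato + banana with both targets exact would need a negative amount; discard.
sweet potato + kale with both tight: 4.349 servings and 1.477 servings → $4.31.
carrots + banana: intersection lies outside the first quadrant.
carrots + kale with both tight: 2.787 servings and 2.426 servings → $3.76.
banana + kale with both tight: 3.839 servings and 2.242 servings → $3.73.
The minimum over all feasible corners is $3.73.

$3.73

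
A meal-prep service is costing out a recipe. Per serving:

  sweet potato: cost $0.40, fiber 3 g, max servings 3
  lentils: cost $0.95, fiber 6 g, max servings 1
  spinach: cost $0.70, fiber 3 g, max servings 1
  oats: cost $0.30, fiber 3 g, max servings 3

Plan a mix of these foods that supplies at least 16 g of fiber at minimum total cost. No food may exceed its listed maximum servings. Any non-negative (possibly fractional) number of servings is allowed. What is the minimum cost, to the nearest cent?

$1.83

Cost per g of fiber: oats $0.1000, sweet potato $0.1333, lentils $0.1583, spinach $0.2333.
Take 3 servings of oats: +9.0 g fiber for $0.90 (total $0.90, still need 7.0 g).
Take 2.333 servings of sweet potato: +7.0 g fiber for $0.93 (total $1.83, still need 0.0 g).
Filling from the cheapest source first is optimal under one linear minimum: $1.83.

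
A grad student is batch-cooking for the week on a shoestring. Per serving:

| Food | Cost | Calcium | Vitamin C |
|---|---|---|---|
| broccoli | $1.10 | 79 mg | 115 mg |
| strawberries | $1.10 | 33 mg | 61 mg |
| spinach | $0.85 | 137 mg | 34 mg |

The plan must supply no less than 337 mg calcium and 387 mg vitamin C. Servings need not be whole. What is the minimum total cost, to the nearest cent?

$4.03

An LP optimum is at a vertex; with two nutrient constraints at most two foods are used. Check each candidate.
broccoli only: max(337/79, 387/115) = 4.266 servings → $4.69.
strawberries only: max(337/33, 387/61) = 10.21 servings → $11.23.
spinach only: max(337/137, 387/34) = 11.38 servings → $9.68.
broccoli + strawberries: intersection lies outside the first quadrant.
broccoli + spinach with both tight: 3.18 servings and 0.6261 servings → $4.03.
strawberries + spinach with both tight: 5.744 servings and 1.076 servings → $7.23.
Cheapest feasible corner: $4.03.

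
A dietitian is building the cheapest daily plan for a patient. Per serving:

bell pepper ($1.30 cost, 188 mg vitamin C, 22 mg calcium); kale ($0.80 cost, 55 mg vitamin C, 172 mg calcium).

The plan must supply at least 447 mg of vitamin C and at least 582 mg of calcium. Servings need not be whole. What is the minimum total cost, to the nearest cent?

$4.43

Compare the cost at each extreme point of the feasible region.
bell pepper only: max(447/188, 582/22) = 26.45 servings → $34.39.
kale only: max(447/55, 582/172) = 8.127 servings → $6.50.
bell pepper + kale with both tight: 1.442 servings and 3.199 servings → $4.43.
Cheapest feasible corner: $4.43.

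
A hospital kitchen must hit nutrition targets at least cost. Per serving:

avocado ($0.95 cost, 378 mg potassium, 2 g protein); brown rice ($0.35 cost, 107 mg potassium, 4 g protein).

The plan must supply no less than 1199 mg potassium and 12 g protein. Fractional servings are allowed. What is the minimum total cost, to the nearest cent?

avocado only: max(1199/378, 12/2) = 6 servings → $5.70.
brown rice only: max(1199/107, 12/4) = 11.21 servings → $3.92.
avocado + brown rice with both tight: 2.706 servings and 1.647 servings → $3.15.
The minimum over all feasible corners is $3.15.

$3.15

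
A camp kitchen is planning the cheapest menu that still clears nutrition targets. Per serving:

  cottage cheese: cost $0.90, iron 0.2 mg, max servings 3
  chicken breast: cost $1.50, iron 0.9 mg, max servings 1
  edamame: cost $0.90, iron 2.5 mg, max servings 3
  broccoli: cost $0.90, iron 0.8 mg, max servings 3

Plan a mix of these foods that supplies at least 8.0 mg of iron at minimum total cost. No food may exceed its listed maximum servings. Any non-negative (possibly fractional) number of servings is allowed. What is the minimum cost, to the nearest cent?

Cost per mg of iron: edamame $0.3600, broccoli $1.1250, chicken breast $1.6667, cottage cheese $4.5000.
Take 3 servings of edamame: +7.5 mg iron for $2.70 (total $2.70, still need 0.5 mg).
Take 0.625 servings of broccoli: +0.5 mg iron for $0.56 (total $3.26, still need 0.0 mg).
Greedy by cheapest-per-mg is optimal for a single linear constraint, so the minimum cost is $3.26.

$3.26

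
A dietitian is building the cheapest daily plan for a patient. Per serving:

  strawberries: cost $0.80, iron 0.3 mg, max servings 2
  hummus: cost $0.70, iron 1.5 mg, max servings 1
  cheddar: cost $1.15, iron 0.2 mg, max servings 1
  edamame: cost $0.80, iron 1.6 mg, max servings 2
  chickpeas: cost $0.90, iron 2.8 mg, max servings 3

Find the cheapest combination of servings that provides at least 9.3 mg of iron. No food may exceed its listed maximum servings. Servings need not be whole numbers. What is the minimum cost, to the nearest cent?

Cost per mg of iron: chickpeas $0.3214, hummus $0.4667, edamame $0.5000, strawberries $2.6667, cheddar $5.7500.
Take 3 servings of chickpeas: +8.4 mg iron for $2.70 (total $2.70, still need 0.9 mg).
Take 0.6 servings of hummus: +0.9 mg iron for $0.42 (total $3.12, still need 0.0 mg).
Filling from the cheapest source first is optimal under one linear minimum: $3.12.

$3.12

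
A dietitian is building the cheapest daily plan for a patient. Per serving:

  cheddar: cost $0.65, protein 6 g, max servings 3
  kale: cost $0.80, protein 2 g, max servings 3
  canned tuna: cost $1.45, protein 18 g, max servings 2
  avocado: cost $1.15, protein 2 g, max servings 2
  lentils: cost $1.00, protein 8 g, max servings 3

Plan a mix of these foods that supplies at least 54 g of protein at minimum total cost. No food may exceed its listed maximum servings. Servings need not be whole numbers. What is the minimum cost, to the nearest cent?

Cost per g of protein: canned tuna $0.0806, cheddar $0.1083, lentils $0.1250, kale $0.4000, avocado $0.5750.
Take 2 servings of canned tuna: +36.0 g protein for $2.90 (total $2.90, still need 18.0 g).
Take 3 servings of cheddar: +18.0 g protein for $1.95 (total $4.85, still need 0.0 g).
Greedy by cheapest-per-g is optimal for a single linear constraint, so the minimum cost is $4.85.

$4.85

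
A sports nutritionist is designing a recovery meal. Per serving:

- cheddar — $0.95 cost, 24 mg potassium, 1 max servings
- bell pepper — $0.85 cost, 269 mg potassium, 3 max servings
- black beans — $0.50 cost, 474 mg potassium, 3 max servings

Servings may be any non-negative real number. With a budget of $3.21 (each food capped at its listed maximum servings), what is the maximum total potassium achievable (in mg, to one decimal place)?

Potassium per dollar: black beans 948, bell pepper 316.5, cheddar 25.26.
Take 3 servings of black beans: spends $1.50, +1422.0 mg potassium (running total 1422.0 mg).
Take 2.012 servings of bell pepper: spends $1.71, +541.2 mg potassium (running total 1963.2 mg).
Greedy by best ratio exhausts the cost allowance optimally: 1963.2 mg.

1963.2 mg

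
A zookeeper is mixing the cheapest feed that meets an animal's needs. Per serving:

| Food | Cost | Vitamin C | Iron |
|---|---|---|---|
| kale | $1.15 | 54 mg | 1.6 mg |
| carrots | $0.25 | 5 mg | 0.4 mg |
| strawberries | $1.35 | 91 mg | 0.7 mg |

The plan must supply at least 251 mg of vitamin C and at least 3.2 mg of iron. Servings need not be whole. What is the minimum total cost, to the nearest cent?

This is a tiny linear program; its minimum lies at a vertex of the feasible set. List the vertices and price them.
kale only: max(251/54, 3.2/1.6) = 4.648 servings → $5.35.
carrots only: max(251/5, 3.2/0.4) = 50.2 servings → $12.55.
strawberries only: max(251/91, 3.2/0.7) = 4.571 servings → $6.17.
kale + carrots: intersection lies outside the first quadrant.
kale + strawberries with both tight: 1.071 servings and 2.122 servings → $4.10.
carrots + strawberries with both tight: 3.511 servings and 2.565 servings → $4.34.
Cheapest feasible corner: $4.10.

$4.10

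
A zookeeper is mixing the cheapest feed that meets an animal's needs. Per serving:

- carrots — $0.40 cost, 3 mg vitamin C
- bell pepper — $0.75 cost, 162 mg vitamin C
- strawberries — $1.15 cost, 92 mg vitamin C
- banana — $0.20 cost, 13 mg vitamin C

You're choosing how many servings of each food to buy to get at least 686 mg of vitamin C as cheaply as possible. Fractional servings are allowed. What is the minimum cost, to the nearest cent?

Cost per mg of vitamin C: bell pepper $0.0046, strawberries $0.0125, banana $0.0154, carrots $0.1333.
With no serving limits, use only bell pepper: 686 mg / 162 mg = 4.235 servings × $0.75 = $3.18.

$3.18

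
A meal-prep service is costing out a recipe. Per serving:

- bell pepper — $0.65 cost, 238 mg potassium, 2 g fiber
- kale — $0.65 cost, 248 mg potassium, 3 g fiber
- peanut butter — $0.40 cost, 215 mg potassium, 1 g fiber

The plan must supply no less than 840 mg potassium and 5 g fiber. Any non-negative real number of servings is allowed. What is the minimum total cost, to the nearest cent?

$1.67

bell pepper only: max(840/238, 5/2) = 3.529 servings → $2.29.
kale only: max(840/248, 5/3) = 3.387 servings → $2.20.
peanut butter only: max(840/215, 5/1) = 5 servings → $2.00.
bell pepper + kale with both targets exact would need a negative amount; discard.
bell pepper + peanut butter with both tight: 1.224 servings and 2.552 servings → $1.82.
kale + peanut butter with both tight: 0.5919 servings and 3.224 servings → $1.67.
So the least-cost plan costs $1.67.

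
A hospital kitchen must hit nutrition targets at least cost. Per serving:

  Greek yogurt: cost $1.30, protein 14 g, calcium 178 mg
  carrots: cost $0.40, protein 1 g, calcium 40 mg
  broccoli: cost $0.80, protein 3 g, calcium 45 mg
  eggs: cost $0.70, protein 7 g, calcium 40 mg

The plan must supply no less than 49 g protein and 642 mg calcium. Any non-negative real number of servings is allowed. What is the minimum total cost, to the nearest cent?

$4.69

A basic optimal solution has at most two foods positive. Try each food alone and each pair with both targets met exactly.
Greek yogurt only: max(49/14, 642/178) = 3.607 servings → $4.69.
carrots only: max(49/1, 642/40) = 49 servings → $19.60.
broccoli only: max(49/3, 642/45) = 16.33 servings → $13.07.
eggs only: max(49/7, 642/40) = 16.05 servings → $11.23.
Greek yogurt + carrots with both tight: 3.45 servings and 0.6963 servings → $4.76.
Greek yogurt + broccoli with both tight: 2.906 servings and 2.771 servings → $5.99.
Greek yogurt + eggs: intersection lies outside the first quadrant.
carrots + broccoli with both targets exact would need a negative amount; discard.
carrots + eggs with both tight: 10.56 servings and 5.492 servings → $8.07.
broccoli + eggs with both tight: 12.99 servings and 1.431 servings → $11.40.
Cheapest feasible corner: $4.69.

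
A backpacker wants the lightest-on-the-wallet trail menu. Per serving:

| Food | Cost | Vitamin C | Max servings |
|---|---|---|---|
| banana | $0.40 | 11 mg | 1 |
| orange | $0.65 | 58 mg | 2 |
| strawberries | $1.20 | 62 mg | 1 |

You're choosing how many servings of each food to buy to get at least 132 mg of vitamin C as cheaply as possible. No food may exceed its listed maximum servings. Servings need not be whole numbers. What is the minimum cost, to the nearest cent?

$1.61

Cost per mg of vitamin C: orange $0.0112, strawberries $0.0194, banana $0.0364.
Take 2 servings of orange: +116.0 mg vitamin C for $1.30 (total $1.30, still need 16.0 mg).
Take 0.2581 servings of strawberries: +16.0 mg vitamin C for $0.31 (total $1.61, still need 0.0 mg).
Greedy by cheapest-per-mg is optimal for a single linear constraint, so the minimum cost is $1.61.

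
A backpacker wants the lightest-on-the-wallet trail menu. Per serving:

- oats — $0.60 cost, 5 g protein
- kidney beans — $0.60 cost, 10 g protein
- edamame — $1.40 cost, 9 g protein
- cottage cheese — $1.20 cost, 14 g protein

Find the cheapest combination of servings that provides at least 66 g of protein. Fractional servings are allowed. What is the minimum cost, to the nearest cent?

$3.96

Cost per g of protein: kidney beans $0.0600, cottage cheese $0.0857, oats $0.1200, edamame $0.1556.
With no serving limits, use only kidney beans: 66 g / 10 g = 6.6 servings × $0.60 = $3.96.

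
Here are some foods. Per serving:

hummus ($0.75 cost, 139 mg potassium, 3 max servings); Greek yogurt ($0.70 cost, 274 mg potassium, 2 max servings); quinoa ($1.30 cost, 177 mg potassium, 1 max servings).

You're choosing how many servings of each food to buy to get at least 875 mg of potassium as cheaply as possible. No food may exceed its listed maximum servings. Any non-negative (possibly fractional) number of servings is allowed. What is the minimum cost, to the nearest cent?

Cost per mg of potassium: Greek yogurt $0.0026, hummus $0.0054, quinoa $0.0073.
Take 2 servings of Greek yogurt: +548.0 mg potassium for $1.40 (total $1.40, still need 327.0 mg).
Take 2.353 servings of hummus: +327.0 mg potassium for $1.76 (total $3.16, still need 0.0 mg).
Filling from the cheapest source first is optimal under one linear minimum: $3.16.

$3.16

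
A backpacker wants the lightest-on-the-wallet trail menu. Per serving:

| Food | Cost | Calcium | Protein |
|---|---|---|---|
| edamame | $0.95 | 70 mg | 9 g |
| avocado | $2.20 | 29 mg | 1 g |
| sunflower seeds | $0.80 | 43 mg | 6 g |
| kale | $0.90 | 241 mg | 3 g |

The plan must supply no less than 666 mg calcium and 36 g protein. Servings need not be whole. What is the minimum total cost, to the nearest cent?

Two binding constraints pin down two serving amounts, so the optimal mix uses at most two foods. The candidates are each food alone (scaled to the tighter of calcium/protein) and each pair with both constraints tight.
edamame only: max(666/70, 36/9) = 9.514 servings → $9.04.
avocado only: max(666/29, 36/1) = 36 servings → $79.20.
sunflower seeds only: max(666/43, 36/6) = 15.49 servings → $12.39.
kale only: max(666/241, 36/3) = 12 servings → $10.80.
edamame + avocado with both tight: 1.979 servings and 18.19 servings → $41.89.
edamame + sunflower seeds: the both-tight solution has a negative serving — not a feasible corner.
edamame + kale with both tight: 3.409 servings and 1.773 servings → $4.83.
avocado + sunflower seeds with both tight: 18.69 servings and 2.885 servings → $43.42.
avocado + kale: intersection lies outside the first quadrant.
sunflower seeds + kale with both tight: 5.071 servings and 1.859 servings → $5.73.
Cheapest feasible corner: $4.83.

$4.83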